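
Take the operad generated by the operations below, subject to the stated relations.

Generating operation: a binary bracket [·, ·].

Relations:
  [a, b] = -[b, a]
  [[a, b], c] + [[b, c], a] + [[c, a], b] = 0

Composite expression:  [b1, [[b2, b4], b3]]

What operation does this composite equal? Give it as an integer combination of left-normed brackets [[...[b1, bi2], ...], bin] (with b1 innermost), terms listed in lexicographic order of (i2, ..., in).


[[[b1, b2], b4], b3] - [[[b1, b3], b2], b4] + [[[b1, b3], b4], b2] - [[[b1, b4], b2], b3]

Skip Jacobi rewriting: expand, keep b1-initial words, read off terms.
Composite bracket: [b1, [[b2, b4], b3]]
Full expansion: 8 signed words from ab - ba (2^3 = 8).
Words beginning with b1 determine it all:
  word b1b2b4b3 has sign +1, contributing +[[[b1, b2], b4], b3]
  word b1b3b2b4 has sign -1, contributing -[[[b1, b3], b2], b4]
  word b1b3b4b2 has sign +1, contributing +[[[b1, b3], b4], b2]
  word b1b4b2b3 has sign -1, contributing -[[[b1, b4], b2], b3]


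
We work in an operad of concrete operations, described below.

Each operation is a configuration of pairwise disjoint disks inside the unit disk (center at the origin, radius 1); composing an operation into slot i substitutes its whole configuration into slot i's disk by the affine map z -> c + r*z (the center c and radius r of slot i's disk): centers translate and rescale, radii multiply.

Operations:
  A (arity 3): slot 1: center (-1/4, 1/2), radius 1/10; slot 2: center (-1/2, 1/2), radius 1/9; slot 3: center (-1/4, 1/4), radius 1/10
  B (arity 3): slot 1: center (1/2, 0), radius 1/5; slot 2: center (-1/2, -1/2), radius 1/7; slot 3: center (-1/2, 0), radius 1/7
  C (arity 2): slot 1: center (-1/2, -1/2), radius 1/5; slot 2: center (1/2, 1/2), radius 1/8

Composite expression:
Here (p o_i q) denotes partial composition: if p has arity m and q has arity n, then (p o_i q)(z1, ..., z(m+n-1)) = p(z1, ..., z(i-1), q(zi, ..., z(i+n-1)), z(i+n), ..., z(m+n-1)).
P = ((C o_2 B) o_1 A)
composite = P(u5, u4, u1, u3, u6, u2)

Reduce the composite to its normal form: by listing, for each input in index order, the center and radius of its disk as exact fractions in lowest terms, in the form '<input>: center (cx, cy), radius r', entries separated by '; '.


u1: center (-11/20, -9/20), radius 1/50; u2: center (7/16, 1/2), radius 1/56; u3: center (9/16, 1/2), radius 1/40; u4: center (-3/5, -2/5), radius 1/45; u5: center (-11/20, -2/5), radius 1/50; u6: center (7/16, 7/16), radius 1/56

Only the slot chain above each u matters under C; compose those maps.
u5 passes through 2 substitutions, ending at center (-11/20, -2/5), radius 1/50
u4 passes through 2 substitutions, ending at center (-3/5, -2/5), radius 1/45
u1 passes through 2 substitutions, ending at center (-11/20, -9/20), radius 1/50
u3 passes through 2 substitutions, ending at center (9/16, 1/2), radius 1/40
u6 passes through 2 substitutions, ending at center (7/16, 7/16), radius 1/56
u2 passes through 2 substitutions, ending at center (7/16, 1/2), radius 1/56


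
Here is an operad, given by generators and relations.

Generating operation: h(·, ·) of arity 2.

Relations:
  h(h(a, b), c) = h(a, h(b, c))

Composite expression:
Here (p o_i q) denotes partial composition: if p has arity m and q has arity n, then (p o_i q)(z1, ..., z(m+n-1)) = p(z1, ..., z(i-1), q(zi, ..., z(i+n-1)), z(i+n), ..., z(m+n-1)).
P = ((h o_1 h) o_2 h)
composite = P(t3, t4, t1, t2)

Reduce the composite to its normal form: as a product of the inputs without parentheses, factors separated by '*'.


t3 * t4 * t1 * t2


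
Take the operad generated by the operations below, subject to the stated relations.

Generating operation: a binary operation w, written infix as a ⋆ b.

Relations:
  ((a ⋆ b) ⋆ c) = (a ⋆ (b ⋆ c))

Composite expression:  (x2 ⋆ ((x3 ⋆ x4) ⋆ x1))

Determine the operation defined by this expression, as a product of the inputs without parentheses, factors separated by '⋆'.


x2 ⋆ x3 ⋆ x4 ⋆ x1

Under associativity of w, the answer is the x's in reading order.
(x3 ⋆ x4) linearizes to x3 ⋆ x4
((x3 ⋆ x4) ⋆ x1) linearizes to x3 ⋆ x4 ⋆ x1
(x2 ⋆ ((x3 ⋆ x4) ⋆ x1)) linearizes to x2 ⋆ x3 ⋆ x4 ⋆ x1


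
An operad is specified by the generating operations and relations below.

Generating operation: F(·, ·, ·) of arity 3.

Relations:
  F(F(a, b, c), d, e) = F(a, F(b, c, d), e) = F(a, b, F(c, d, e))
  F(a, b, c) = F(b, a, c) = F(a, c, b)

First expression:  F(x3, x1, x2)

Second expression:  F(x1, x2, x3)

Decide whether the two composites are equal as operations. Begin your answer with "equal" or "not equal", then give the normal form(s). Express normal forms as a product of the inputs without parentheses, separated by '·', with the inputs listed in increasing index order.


equal; the common form is x1 · x2 · x3

The first expression, normalized: x1 · x2 · x3
The second expression, normalized: x1 · x2 · x3
The forms coincide; equal.


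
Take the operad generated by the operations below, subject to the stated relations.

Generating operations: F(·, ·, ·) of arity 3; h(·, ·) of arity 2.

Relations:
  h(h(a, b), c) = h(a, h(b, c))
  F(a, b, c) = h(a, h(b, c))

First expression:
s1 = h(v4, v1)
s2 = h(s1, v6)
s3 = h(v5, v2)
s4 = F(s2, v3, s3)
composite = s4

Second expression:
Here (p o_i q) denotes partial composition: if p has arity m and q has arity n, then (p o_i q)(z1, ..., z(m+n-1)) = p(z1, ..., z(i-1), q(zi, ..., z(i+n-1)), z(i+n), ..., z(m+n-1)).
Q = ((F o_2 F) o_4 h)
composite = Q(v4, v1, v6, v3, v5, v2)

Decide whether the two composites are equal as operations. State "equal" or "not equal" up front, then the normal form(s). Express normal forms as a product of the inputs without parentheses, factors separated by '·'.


equal; both compose to v4 · v1 · v6 · v3 · v5 · v2

Reducing the first expression gives v4 · v1 · v6 · v3 · v5 · v2
Reducing the second expression gives v4 · v1 · v6 · v3 · v5 · v2
The normal forms match — equal.


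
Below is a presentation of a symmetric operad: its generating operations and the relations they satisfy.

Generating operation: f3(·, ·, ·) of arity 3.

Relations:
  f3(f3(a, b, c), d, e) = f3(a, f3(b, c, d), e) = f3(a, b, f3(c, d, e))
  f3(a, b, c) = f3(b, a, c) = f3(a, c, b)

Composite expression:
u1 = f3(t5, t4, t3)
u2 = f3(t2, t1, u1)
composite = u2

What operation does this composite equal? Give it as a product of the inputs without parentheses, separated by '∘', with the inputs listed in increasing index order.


t1 ∘ t2 ∘ t3 ∘ t4 ∘ t5

Reordering under f3 is free, so list the t-inputs canonically.
f3(t5, t4, t3) unparenthesizes to t5 ∘ t4 ∘ t3
f3(t2, t1, f3(t5, t4, t3)) unparenthesizes to t2 ∘ t1 ∘ t5 ∘ t4 ∘ t3
the factors in increasing index order: t1 ∘ t2 ∘ t3 ∘ t4 ∘ t5


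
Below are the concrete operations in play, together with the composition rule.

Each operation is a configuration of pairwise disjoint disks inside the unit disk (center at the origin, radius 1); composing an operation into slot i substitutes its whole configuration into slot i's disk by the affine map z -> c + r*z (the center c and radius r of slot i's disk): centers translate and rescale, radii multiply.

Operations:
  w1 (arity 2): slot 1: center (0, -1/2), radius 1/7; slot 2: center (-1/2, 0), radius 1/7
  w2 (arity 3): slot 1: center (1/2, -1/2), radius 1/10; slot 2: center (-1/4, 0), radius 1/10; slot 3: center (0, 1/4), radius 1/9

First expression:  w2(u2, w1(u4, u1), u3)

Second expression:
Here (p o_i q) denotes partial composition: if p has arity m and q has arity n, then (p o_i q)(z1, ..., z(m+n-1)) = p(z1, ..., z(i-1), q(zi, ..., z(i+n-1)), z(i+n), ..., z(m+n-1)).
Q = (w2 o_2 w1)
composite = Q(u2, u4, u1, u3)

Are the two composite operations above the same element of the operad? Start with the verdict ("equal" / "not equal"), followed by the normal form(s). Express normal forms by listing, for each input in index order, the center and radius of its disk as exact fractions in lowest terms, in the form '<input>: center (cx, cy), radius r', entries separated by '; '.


The first expression reduces to u1: center (-3/10, 0), radius 1/70; u2: center (1/2, -1/2), radius 1/10; u3: center (0, 1/4), radius 1/9; u4: center (-1/4, -1/20), radius 1/70
The second expression reduces to u1: center (-3/10, 0), radius 1/70; u2: center (1/2, -1/2), radius 1/10; u3: center (0, 1/4), radius 1/9; u4: center (-1/4, -1/20), radius 1/70
Identical normal forms: equal.

equal: each reduces to u1: center (-3/10, 0), radius 1/70; u2: center (1/2, -1/2), radius 1/10; u3: center (0, 1/4), radius 1/9; u4: center (-1/4, -1/20), radius 1/70


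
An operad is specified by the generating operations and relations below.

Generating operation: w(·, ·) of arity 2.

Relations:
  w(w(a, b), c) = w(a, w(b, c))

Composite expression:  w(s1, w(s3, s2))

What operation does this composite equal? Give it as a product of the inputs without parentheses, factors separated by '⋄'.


All parenthesizations of w agree; list the s-inputs left to right.
w(s3, s2) spells out as s3 ⋄ s2
w(s1, w(s3, s2)) spells out as s1 ⋄ s3 ⋄ s2

s1 ⋄ s3 ⋄ s2


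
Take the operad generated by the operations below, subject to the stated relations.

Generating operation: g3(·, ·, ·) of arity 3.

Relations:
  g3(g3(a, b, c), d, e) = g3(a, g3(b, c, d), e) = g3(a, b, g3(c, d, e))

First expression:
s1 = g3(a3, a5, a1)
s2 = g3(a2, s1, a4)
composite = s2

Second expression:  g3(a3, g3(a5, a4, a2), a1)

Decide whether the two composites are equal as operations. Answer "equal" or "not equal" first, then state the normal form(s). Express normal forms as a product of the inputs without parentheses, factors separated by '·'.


not equal; the first gives a2 · a3 · a5 · a1 · a4 and the second a3 · a5 · a4 · a2 · a1

In normal form, the first expression is a2 · a3 · a5 · a1 · a4
In normal form, the second expression is a3 · a5 · a4 · a2 · a1
They disagree, so not equal.


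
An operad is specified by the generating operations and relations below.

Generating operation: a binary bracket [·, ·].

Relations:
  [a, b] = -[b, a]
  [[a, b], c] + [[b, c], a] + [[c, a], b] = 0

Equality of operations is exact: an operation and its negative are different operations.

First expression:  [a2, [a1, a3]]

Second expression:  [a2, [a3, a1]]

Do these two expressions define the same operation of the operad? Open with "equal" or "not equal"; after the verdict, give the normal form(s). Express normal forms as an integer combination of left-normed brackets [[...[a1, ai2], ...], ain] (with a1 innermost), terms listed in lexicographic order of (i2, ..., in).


not equal — first -[[a1, a3], a2], second [[a1, a3], a2]

In normal form, the first expression is -[[a1, a3], a2]
In normal form, the second expression is [[a1, a3], a2]
The normal forms differ: not equal.


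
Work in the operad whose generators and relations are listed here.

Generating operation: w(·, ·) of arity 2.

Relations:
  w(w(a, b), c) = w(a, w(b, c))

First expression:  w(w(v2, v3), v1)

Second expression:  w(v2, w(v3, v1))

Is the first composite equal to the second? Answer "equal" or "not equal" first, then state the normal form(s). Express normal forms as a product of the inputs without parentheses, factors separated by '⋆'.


The first composite normalizes to v2 ⋆ v3 ⋆ v1
The second composite normalizes to v2 ⋆ v3 ⋆ v1
One common form — equal.

equal — both sides give v2 ⋆ v3 ⋆ v1


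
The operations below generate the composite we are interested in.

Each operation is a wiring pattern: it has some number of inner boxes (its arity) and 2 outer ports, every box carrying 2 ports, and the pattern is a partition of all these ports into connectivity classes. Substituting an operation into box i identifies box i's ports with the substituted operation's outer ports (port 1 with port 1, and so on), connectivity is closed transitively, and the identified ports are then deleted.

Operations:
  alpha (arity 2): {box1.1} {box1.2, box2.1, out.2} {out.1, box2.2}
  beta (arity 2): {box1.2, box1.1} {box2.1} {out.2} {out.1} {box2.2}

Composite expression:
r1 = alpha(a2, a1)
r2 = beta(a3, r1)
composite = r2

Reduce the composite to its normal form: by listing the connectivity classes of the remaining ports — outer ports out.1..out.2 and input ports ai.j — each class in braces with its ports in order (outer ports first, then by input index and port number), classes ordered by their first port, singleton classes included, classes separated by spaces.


Two ports join when wires chain via beta-identified ports.
alpha over (a2, a1) gives {out.1, a1.2} {out.2, a1.1, a2.2} {a2.1}, out.j being that stage's outer ports
beta over (a3, a2, a1) gives {out.1} {out.2} {a1.1, a2.2} {a1.2} {a2.1} {a3.1, a3.2}, out.j being that stage's outer ports

{out.1} {out.2} {a1.1, a2.2} {a1.2} {a2.1} {a3.1, a3.2}


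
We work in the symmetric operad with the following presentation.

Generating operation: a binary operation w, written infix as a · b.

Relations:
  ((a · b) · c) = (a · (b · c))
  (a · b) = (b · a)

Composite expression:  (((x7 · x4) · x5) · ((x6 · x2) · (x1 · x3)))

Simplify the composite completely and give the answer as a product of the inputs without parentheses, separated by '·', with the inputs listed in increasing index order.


x1 · x2 · x3 · x4 · x5 · x6 · x7

Both nesting and order wash out for w; what remains is which x's occur.
(x7 · x4) collapses to x7 · x4
((x7 · x4) · x5) collapses to x7 · x4 · x5
(x6 · x2) collapses to x6 · x2
(x1 · x3) collapses to x1 · x3
((x6 · x2) · (x1 · x3)) collapses to x6 · x2 · x1 · x3
(((x7 · x4) · x5) · ((x6 · x2) · (x1 · x3))) collapses to x7 · x4 · x5 · x6 · x2 · x1 · x3
reordering the factors by index: x1 · x2 · x3 · x4 · x5 · x6 · x7


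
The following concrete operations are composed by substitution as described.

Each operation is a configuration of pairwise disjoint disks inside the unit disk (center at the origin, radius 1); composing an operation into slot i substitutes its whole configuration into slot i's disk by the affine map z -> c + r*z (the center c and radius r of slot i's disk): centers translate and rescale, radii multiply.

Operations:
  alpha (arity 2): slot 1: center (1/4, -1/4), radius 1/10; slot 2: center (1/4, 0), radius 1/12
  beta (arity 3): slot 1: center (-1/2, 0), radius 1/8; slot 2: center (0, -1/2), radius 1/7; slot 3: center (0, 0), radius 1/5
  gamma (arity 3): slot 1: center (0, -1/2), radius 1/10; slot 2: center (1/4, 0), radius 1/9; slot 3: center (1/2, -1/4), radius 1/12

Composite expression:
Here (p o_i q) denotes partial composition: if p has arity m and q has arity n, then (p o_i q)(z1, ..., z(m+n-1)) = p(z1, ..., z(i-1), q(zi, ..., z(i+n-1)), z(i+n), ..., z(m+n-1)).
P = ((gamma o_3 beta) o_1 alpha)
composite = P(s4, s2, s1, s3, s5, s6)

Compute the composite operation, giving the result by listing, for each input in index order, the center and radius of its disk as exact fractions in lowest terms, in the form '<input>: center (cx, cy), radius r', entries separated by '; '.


Affine substitution under gamma: radii multiply and s-centers shift.
s4: after 2 affine steps, its disk has center (1/40, -21/40), radius 1/100
s2: after 2 affine steps, its disk has center (1/40, -1/2), radius 1/120
s1: after 1 affine step, its disk has center (1/4, 0), radius 1/9
s3: after 2 affine steps, its disk has center (11/24, -1/4), radius 1/96
s5: after 2 affine steps, its disk has center (1/2, -7/24), radius 1/84
s6: after 2 affine steps, its disk has center (1/2, -1/4), radius 1/60

s1: center (1/4, 0), radius 1/9; s2: center (1/40, -1/2), radius 1/120; s3: center (11/24, -1/4), radius 1/96; s4: center (1/40, -21/40), radius 1/100; s5: center (1/2, -7/24), radius 1/84; s6: center (1/2, -1/4), radius 1/60


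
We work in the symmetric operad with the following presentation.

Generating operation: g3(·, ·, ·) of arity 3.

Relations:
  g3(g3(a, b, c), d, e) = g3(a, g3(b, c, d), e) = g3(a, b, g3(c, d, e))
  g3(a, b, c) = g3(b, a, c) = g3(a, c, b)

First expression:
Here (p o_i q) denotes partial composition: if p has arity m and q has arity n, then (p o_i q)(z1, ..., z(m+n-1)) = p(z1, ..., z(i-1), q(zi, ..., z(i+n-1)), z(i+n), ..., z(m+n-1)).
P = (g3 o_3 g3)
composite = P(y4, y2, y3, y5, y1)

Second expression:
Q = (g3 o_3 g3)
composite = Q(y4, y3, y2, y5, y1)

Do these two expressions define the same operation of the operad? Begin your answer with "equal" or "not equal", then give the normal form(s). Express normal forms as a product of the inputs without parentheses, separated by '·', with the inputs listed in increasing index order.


Reducing the first expression gives y1 · y2 · y3 · y4 · y5
Reducing the second expression gives y1 · y2 · y3 · y4 · y5
Both agree, so they are equal.

equal; the common form is y1 · y2 · y3 · y4 · y5


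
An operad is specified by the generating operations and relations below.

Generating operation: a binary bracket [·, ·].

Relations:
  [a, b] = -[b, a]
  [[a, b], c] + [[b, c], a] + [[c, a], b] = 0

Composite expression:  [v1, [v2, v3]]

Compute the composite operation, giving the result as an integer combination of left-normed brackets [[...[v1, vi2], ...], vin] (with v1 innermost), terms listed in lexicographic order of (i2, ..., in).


[[v1, v2], v3] - [[v1, v3], v2]

Antisymmetry and Jacobi reduce to v1-anchored left-normed brackets.
Composite bracket: [v1, [v2, v3]]
Expanding via [a, b] = ab - ba: 4 signed words (2^2 = 4).
Collect the words opening with v1:
  word v1v2v3 has sign +1, contributing +[[v1, v2], v3]
  word v1v3v2 has sign -1, contributing -[[v1, v3], v2]


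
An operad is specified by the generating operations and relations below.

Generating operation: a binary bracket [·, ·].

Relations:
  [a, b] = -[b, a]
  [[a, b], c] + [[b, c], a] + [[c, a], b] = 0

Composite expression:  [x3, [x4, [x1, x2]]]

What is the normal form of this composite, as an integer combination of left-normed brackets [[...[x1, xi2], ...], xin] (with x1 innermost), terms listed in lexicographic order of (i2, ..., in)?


[[[x1, x2], x4], x3]

Skip Jacobi rewriting: expand, keep x1-initial words, read off terms.
Composite bracket: [x3, [x4, [x1, x2]]]
Under [a, b] = ab - ba we get 8 signed associative words (2^3 = 8).
Words beginning with x1 determine it all:
  x1x2x4x3 (sign +1) contributes +[[[x1, x2], x4], x3]


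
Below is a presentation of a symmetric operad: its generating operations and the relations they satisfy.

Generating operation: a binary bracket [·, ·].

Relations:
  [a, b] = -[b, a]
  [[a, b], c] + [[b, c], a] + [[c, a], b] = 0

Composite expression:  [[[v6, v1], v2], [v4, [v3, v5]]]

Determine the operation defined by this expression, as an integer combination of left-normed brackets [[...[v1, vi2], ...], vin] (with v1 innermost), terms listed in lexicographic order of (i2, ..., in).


[[[[[v1, v6], v2], v3], v5], v4] - [[[[[v1, v6], v2], v4], v3], v5] + [[[[[v1, v6], v2], v4], v5], v3] - [[[[[v1, v6], v2], v5], v3], v4]

Antisymmetry and Jacobi reduce to v1-anchored left-normed brackets.
Composite bracket: [[[v6, v1], v2], [v4, [v3, v5]]]
The bracket unfolds into 32 signed words via [a, b] = ab - ba (2^5 = 32).
The v1-initial words carry the normal form:
  v1v6v2v3v5v4 (sign +1) contributes +[[[[[v1, v6], v2], v3], v5], v4]
  v1v6v2v4v3v5 (sign -1) contributes -[[[[[v1, v6], v2], v4], v3], v5]
  v1v6v2v4v5v3 (sign +1) contributes +[[[[[v1, v6], v2], v4], v5], v3]
  v1v6v2v5v3v4 (sign -1) contributes -[[[[[v1, v6], v2], v5], v3], v4]


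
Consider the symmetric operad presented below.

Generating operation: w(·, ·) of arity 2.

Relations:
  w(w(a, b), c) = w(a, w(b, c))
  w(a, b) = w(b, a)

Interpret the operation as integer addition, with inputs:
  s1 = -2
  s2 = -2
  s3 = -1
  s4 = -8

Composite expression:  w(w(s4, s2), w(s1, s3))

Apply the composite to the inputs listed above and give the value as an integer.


w(s4, s2) = -10
w(s1, s3) = -3
w(w(s4, s2), w(s1, s3)) = -13

-13


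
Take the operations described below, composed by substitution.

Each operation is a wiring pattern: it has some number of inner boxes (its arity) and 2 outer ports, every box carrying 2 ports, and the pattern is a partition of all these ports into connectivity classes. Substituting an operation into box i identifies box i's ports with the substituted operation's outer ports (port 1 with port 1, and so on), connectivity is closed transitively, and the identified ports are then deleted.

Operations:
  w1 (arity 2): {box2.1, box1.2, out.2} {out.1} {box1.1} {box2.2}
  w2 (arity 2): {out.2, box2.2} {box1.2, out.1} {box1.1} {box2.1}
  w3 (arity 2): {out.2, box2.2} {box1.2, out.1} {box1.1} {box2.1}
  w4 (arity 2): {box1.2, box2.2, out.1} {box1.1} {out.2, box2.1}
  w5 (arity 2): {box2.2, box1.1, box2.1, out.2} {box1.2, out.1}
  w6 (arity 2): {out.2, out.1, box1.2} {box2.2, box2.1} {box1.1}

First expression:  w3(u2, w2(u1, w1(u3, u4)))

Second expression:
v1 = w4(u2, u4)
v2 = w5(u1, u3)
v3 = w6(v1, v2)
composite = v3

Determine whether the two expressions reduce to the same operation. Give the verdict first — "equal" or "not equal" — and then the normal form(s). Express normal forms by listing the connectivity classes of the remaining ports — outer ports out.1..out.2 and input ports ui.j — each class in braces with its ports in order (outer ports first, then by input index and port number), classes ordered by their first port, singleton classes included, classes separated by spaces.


In normal form, the first expression is {out.1, u2.2} {out.2, u3.2, u4.1} {u1.1} {u1.2} {u2.1} {u3.1} {u4.2}
In normal form, the second expression is {out.1, out.2, u4.1} {u1.1, u1.2, u3.1, u3.2} {u2.1} {u2.2, u4.2}
Distinct normal forms: not equal.

not equal; first: {out.1, u2.2} {out.2, u3.2, u4.1} {u1.1} {u1.2} {u2.1} {u3.1} {u4.2}; second: {out.1, out.2, u4.1} {u1.1, u1.2, u3.1, u3.2} {u2.1} {u2.2, u4.2}


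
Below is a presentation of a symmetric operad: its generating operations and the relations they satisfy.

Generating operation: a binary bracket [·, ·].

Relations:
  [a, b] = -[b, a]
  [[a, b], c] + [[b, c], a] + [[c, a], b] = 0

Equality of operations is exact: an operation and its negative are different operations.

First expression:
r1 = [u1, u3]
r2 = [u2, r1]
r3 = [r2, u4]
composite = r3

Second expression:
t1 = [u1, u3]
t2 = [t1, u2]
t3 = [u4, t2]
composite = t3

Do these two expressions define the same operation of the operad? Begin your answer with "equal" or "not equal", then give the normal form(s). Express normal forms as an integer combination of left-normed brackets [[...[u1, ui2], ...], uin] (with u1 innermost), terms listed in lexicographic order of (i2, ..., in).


equal: each reduces to -[[[u1, u3], u2], u4]


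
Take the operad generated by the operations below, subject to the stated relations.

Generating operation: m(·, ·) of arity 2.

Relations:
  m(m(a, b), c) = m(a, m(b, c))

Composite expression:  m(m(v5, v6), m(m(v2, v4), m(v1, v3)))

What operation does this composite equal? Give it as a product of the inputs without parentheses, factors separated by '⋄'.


The m-tree's shape is irrelevant; the v-reading-order decides.
m(v5, v6) unparenthesizes to v5 ⋄ v6
m(v2, v4) unparenthesizes to v2 ⋄ v4
m(v1, v3) unparenthesizes to v1 ⋄ v3
m(m(v2, v4), m(v1, v3)) unparenthesizes to v2 ⋄ v4 ⋄ v1 ⋄ v3
m(m(v5, v6), m(m(v2, v4), m(v1, v3))) unparenthesizes to v5 ⋄ v6 ⋄ v2 ⋄ v4 ⋄ v1 ⋄ v3

v5 ⋄ v6 ⋄ v2 ⋄ v4 ⋄ v1 ⋄ v3


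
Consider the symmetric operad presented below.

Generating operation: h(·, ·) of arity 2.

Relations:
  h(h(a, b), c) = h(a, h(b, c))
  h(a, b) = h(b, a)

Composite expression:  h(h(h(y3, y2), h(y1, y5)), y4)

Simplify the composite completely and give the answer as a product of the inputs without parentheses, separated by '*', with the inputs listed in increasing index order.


y1 * y2 * y3 * y4 * y5

Reordering under h is free, so list the y-inputs canonically.
h(y3, y2) unparenthesizes to y3 * y2
h(y1, y5) unparenthesizes to y1 * y5
h(h(y3, y2), h(y1, y5)) unparenthesizes to y3 * y2 * y1 * y5
h(h(h(y3, y2), h(y1, y5)), y4) unparenthesizes to y3 * y2 * y1 * y5 * y4
putting the inputs in ascending order: y1 * y2 * y3 * y4 * y5


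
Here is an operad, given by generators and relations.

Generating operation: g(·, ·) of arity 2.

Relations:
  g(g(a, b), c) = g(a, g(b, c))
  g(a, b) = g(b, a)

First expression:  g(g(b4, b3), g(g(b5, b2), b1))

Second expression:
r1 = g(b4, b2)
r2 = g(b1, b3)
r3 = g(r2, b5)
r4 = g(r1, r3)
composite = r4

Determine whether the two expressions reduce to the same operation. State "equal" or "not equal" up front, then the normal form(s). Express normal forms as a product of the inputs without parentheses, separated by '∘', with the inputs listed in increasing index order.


equal; the common form is b1 ∘ b2 ∘ b3 ∘ b4 ∘ b5

Normal form of the first expression: b1 ∘ b2 ∘ b3 ∘ b4 ∘ b5
Normal form of the second expression: b1 ∘ b2 ∘ b3 ∘ b4 ∘ b5
The forms coincide; equal.


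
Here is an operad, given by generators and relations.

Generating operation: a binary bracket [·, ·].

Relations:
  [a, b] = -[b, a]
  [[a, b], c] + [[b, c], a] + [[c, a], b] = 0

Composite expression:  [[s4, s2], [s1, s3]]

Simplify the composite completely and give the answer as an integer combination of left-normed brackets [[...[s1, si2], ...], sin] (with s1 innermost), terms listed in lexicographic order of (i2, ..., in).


[[[s1, s3], s2], s4] - [[[s1, s3], s4], s2]

A multilinear Lie element is pinned by s1-initial words (s1 innermost).
Composite bracket: [[s4, s2], [s1, s3]]
The bracket unfolds into 8 signed words via [a, b] = ab - ba (2^3 = 8).
Words beginning with s1 determine it all:
  s1s3s2s4 (sign +1) contributes +[[[s1, s3], s2], s4]
  s1s3s4s2 (sign -1) contributes -[[[s1, s3], s4], s2]


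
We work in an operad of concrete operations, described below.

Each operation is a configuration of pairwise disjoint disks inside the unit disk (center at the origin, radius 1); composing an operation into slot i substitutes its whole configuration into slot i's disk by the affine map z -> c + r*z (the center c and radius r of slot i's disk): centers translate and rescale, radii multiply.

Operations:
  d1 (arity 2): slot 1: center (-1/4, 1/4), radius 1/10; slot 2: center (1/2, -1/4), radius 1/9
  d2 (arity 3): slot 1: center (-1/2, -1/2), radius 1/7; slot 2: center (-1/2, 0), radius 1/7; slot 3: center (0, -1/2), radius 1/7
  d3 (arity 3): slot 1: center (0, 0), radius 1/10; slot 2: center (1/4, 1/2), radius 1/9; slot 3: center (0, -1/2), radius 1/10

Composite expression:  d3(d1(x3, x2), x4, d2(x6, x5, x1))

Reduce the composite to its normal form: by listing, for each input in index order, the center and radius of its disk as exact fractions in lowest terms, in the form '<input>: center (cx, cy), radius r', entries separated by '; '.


x1: center (0, -11/20), radius 1/70; x2: center (1/20, -1/40), radius 1/90; x3: center (-1/40, 1/40), radius 1/100; x4: center (1/4, 1/2), radius 1/9; x5: center (-1/20, -1/2), radius 1/70; x6: center (-1/20, -11/20), radius 1/70

Follow each x-input down from d3: c' goes to c + r*c', radius to r*r'.
input x3: applying the 2 nested substitutions gives center (-1/40, 1/40), radius 1/100
input x2: applying the 2 nested substitutions gives center (1/20, -1/40), radius 1/90
input x4: applying the 1 nested substitution gives center (1/4, 1/2), radius 1/9
input x6: applying the 2 nested substitutions gives center (-1/20, -11/20), radius 1/70
input x5: applying the 2 nested substitutions gives center (-1/20, -1/2), radius 1/70
input x1: applying the 2 nested substitutions gives center (0, -11/20), radius 1/70


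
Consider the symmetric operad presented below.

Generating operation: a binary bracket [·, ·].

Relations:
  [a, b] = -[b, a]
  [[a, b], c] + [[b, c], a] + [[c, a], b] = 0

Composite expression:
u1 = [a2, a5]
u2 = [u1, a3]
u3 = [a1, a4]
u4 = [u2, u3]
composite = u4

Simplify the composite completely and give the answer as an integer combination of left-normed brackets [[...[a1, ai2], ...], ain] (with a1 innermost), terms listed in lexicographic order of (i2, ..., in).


-[[[[a1, a4], a2], a5], a3] + [[[[a1, a4], a3], a2], a5] - [[[[a1, a4], a3], a5], a2] + [[[[a1, a4], a5], a2], a3]

A multilinear Lie element is pinned by a1-initial words (a1 innermost).
Composite bracket: [[[a2, a5], a3], [a1, a4]]
Full expansion: 16 signed words from ab - ba (2^4 = 16).
The a1-initial words carry the normal form:
  the word a1a4a2a5a3 carries sign -1 and contributes -[[[[a1, a4], a2], a5], a3]
  the word a1a4a3a2a5 carries sign +1 and contributes +[[[[a1, a4], a3], a2], a5]
  the word a1a4a3a5a2 carries sign -1 and contributes -[[[[a1, a4], a3], a5], a2]
  the word a1a4a5a2a3 carries sign +1 and contributes +[[[[a1, a4], a5], a2], a3]


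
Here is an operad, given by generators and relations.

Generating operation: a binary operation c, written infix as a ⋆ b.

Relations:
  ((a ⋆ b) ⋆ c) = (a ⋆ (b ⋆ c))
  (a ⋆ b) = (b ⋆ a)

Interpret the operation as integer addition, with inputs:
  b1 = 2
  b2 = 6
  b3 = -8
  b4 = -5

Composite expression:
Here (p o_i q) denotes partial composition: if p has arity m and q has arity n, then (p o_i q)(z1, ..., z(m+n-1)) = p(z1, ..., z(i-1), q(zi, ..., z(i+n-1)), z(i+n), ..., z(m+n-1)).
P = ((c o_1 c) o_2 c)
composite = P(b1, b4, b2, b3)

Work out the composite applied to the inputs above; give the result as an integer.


(b4 ⋆ b2) = 1
(b1 ⋆ (b4 ⋆ b2)) = 3
((b1 ⋆ (b4 ⋆ b2)) ⋆ b3) = -5

-5


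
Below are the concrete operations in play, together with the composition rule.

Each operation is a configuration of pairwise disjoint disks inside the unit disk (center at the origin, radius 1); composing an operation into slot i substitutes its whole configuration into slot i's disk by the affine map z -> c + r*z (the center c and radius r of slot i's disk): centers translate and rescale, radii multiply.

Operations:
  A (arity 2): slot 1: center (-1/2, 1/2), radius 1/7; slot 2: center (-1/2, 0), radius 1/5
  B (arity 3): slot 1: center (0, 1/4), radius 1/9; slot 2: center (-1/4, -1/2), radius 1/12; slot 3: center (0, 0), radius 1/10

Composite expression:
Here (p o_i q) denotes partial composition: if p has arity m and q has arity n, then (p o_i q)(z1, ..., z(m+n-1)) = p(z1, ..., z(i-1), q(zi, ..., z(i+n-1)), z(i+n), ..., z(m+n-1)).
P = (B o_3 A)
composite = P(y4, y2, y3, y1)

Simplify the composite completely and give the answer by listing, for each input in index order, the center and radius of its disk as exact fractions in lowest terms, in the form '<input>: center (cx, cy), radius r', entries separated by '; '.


y1: center (-1/20, 0), radius 1/50; y2: center (-1/4, -1/2), radius 1/12; y3: center (-1/20, 1/20), radius 1/70; y4: center (0, 1/4), radius 1/9

Each y-disk chains the slot maps above it in B; radii multiply.
y4: after 1 affine step, its disk has center (0, 1/4), radius 1/9
y2: after 1 affine step, its disk has center (-1/4, -1/2), radius 1/12
y3: after 2 affine steps, its disk has center (-1/20, 1/20), radius 1/70
y1: after 2 affine steps, its disk has center (-1/20, 0), radius 1/50


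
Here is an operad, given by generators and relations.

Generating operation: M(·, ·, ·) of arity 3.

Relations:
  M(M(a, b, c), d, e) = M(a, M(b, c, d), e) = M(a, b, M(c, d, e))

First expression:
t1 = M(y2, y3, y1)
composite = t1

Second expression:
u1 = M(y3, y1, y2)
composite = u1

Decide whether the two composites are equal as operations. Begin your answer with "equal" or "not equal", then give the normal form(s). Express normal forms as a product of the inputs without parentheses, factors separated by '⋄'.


Normal form of the first expression: y2 ⋄ y3 ⋄ y1
Normal form of the second expression: y3 ⋄ y1 ⋄ y2
Different reductions; not equal.

not equal; the first gives y2 ⋄ y3 ⋄ y1 and the second y3 ⋄ y1 ⋄ y2


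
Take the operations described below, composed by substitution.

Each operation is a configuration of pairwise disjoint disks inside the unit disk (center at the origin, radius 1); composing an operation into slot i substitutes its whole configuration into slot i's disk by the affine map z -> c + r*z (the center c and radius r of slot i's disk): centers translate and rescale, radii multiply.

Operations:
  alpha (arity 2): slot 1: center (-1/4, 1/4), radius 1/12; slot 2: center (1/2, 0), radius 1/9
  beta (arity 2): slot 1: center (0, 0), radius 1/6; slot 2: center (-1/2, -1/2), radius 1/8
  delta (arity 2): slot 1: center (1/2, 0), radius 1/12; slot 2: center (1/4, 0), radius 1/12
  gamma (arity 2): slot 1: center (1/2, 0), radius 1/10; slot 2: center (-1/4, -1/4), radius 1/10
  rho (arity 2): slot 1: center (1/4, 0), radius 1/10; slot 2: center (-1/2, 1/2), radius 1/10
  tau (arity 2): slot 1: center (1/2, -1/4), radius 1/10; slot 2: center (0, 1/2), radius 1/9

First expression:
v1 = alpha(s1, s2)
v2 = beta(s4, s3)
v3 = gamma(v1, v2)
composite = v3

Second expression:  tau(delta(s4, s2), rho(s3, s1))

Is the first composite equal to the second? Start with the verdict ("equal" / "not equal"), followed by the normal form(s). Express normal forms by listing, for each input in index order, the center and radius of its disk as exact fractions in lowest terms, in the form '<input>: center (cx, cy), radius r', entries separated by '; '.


not equal; the first gives s1: center (19/40, 1/40), radius 1/120; s2: center (11/20, 0), radius 1/90; s3: center (-3/10, -3/10), radius 1/80; s4: center (-1/4, -1/4), radius 1/60 and the second s1: center (-1/18, 5/9), radius 1/90; s2: center (21/40, -1/4), radius 1/120; s3: center (1/36, 1/2), radius 1/90; s4: center (11/20, -1/4), radius 1/120

The first composite normalizes to s1: center (19/40, 1/40), radius 1/120; s2: center (11/20, 0), radius 1/90; s3: center (-3/10, -3/10), radius 1/80; s4: center (-1/4, -1/4), radius 1/60
The second composite normalizes to s1: center (-1/18, 5/9), radius 1/90; s2: center (21/40, -1/4), radius 1/120; s3: center (1/36, 1/2), radius 1/90; s4: center (11/20, -1/4), radius 1/120
Distinct normal forms: not equal.


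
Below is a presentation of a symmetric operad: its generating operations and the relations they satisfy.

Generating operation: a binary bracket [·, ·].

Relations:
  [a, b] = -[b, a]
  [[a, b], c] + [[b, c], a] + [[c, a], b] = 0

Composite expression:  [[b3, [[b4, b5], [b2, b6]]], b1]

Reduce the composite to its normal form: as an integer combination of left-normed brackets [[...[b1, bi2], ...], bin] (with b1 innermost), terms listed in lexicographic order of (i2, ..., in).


A multilinear Lie element is pinned by b1-initial words (b1 innermost).
Composite bracket: [[b3, [[b4, b5], [b2, b6]]], b1]
Full expansion: 32 signed words from ab - ba (2^5 = 32).
Keep just the words that open with b1:
  b1b2b6b4b5b3 appears with sign -1, giving the term -[[[[[b1, b2], b6], b4], b5], b3]
  b1b2b6b5b4b3 appears with sign +1, giving the term +[[[[[b1, b2], b6], b5], b4], b3]
  b1b3b2b6b4b5 appears with sign +1, giving the term +[[[[[b1, b3], b2], b6], b4], b5]
  b1b3b2b6b5b4 appears with sign -1, giving the term -[[[[[b1, b3], b2], b6], b5], b4]
  b1b3b4b5b2b6 appears with sign -1, giving the term -[[[[[b1, b3], b4], b5], b2], b6]
  b1b3b4b5b6b2 appears with sign +1, giving the term +[[[[[b1, b3], b4], b5], b6], b2]
  b1b3b5b4b2b6 appears with sign +1, giving the term +[[[[[b1, b3], b5], b4], b2], b6]
  b1b3b5b4b6b2 appears with sign -1, giving the term -[[[[[b1, b3], b5], b4], b6], b2]
  b1b3b6b2b4b5 appears with sign -1, giving the term -[[[[[b1, b3], b6], b2], b4], b5]
  b1b3b6b2b5b4 appears with sign +1, giving the term +[[[[[b1, b3], b6], b2], b5], b4]
  b1b4b5b2b6b3 appears with sign +1, giving the term +[[[[[b1, b4], b5], b2], b6], b3]
  b1b4b5b6b2b3 appears with sign -1, giving the term -[[[[[b1, b4], b5], b6], b2], b3]
  b1b5b4b2b6b3 appears with sign -1, giving the term -[[[[[b1, b5], b4], b2], b6], b3]
  b1b5b4b6b2b3 appears with sign +1, giving the term +[[[[[b1, b5], b4], b6], b2], b3]
  b1b6b2b4b5b3 appears with sign +1, giving the term +[[[[[b1, b6], b2], b4], b5], b3]
  b1b6b2b5b4b3 appears with sign -1, giving the term -[[[[[b1, b6], b2], b5], b4], b3]

-[[[[[b1, b2], b6], b4], b5], b3] + [[[[[b1, b2], b6], b5], b4], b3] + [[[[[b1, b3], b2], b6], b4], b5] - [[[[[b1, b3], b2], b6], b5], b4] - [[[[[b1, b3], b4], b5], b2], b6] + [[[[[b1, b3], b4], b5], b6], b2] + [[[[[b1, b3], b5], b4], b2], b6] - [[[[[b1, b3], b5], b4], b6], b2] - [[[[[b1, b3], b6], b2], b4], b5] + [[[[[b1, b3], b6], b2], b5], b4] + [[[[[b1, b4], b5], b2], b6], b3] - [[[[[b1, b4], b5], b6], b2], b3] - [[[[[b1, b5], b4], b2], b6], b3] + [[[[[b1, b5], b4], b6], b2], b3] + [[[[[b1, b6], b2], b4], b5], b3] - [[[[[b1, b6], b2], b5], b4], b3]


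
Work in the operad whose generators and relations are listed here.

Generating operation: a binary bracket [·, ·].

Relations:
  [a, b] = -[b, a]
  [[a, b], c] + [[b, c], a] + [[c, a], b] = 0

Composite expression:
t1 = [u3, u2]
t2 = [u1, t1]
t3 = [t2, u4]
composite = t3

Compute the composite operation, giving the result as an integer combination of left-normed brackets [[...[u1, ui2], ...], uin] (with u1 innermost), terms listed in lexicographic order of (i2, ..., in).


-[[[u1, u2], u3], u4] + [[[u1, u3], u2], u4]

Antisymmetry and Jacobi reduce to u1-anchored left-normed brackets.
Composite bracket: [[u1, [u3, u2]], u4]
Each bracket splits as ab - ba, giving 8 signed words (2^3 = 8).
Only words starting with u1 matter:
  from u1u2u3u4, sign -1: term -[[[u1, u2], u3], u4]
  from u1u3u2u4, sign +1: term +[[[u1, u3], u2], u4]


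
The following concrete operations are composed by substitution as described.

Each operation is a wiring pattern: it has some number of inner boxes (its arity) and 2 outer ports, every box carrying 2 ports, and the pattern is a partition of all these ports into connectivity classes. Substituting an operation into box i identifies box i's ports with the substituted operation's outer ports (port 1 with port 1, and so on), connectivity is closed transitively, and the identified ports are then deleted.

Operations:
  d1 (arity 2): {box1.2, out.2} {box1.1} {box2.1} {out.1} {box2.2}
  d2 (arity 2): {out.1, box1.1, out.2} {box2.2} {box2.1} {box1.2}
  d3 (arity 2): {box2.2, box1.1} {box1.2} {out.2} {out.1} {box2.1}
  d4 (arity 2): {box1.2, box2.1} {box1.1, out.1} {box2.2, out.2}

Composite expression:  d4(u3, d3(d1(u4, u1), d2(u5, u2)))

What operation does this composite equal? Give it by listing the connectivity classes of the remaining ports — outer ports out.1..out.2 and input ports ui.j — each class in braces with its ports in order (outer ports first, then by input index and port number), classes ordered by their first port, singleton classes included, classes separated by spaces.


Two ports join when wires chain via d4-identified ports.
after d1, the pattern on (u4, u1) reads {out.1} {out.2, u4.2} {u1.1} {u1.2} {u4.1} (out.j = its outer ports)
after d2, the pattern on (u5, u2) reads {out.1, out.2, u5.1} {u2.1} {u2.2} {u5.2} (out.j = its outer ports)
after d3, the pattern on (u4, u1, u5, u2) reads {out.1} {out.2} {u1.1} {u1.2} {u2.1} {u2.2} {u4.1} {u4.2} {u5.1} {u5.2} (out.j = its outer ports)
after d4, the pattern on (u3, u4, u1, u5, u2) reads {out.1, u3.1} {out.2} {u1.1} {u1.2} {u2.1} {u2.2} {u3.2} {u4.1} {u4.2} {u5.1} {u5.2} (out.j = its outer ports)

{out.1, u3.1} {out.2} {u1.1} {u1.2} {u2.1} {u2.2} {u3.2} {u4.1} {u4.2} {u5.1} {u5.2}


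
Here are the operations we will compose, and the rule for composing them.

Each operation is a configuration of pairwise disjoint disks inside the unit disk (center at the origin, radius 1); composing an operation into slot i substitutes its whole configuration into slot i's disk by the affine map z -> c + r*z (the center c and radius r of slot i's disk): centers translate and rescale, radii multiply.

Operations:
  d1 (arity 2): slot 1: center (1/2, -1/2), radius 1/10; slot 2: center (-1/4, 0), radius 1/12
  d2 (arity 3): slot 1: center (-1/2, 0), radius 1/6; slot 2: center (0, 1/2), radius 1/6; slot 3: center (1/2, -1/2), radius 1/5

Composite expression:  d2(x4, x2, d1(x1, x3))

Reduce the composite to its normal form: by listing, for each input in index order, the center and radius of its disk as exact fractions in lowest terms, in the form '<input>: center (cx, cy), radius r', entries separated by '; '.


x1: center (3/5, -3/5), radius 1/50; x2: center (0, 1/2), radius 1/6; x3: center (9/20, -1/2), radius 1/60; x4: center (-1/2, 0), radius 1/6
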